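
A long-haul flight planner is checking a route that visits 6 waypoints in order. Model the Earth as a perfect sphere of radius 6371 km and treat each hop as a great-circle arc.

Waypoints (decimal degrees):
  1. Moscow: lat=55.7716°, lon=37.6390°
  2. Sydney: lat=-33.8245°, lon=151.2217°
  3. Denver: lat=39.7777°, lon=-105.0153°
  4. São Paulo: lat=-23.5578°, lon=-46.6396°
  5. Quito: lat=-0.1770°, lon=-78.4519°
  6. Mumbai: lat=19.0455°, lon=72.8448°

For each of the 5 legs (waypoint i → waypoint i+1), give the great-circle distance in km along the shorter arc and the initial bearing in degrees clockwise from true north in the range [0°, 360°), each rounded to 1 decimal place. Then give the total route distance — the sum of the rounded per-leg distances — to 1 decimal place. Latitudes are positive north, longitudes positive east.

Leg 1: dist=14492.0 km, bearing=92.9°
Leg 2: dist=13402.7 km, bearing=60.1°
Leg 3: dist=9281.7 km, bearing=128.2°
Leg 4: dist=4305.7 km, bearing=302.6°
Leg 5: dist=16246.7 km, bearing=54.5°
Total: 57728.8 km

Leg 1: φ1=0.9733980, φ2=-0.5903489, Δφ=-1.5637469, Δλ=1.9823921 rad; a=sin²(Δφ/2)+cosφ1·cosφ2·sin²(Δλ/2)=0.8235947636; c=2·atan2(√a, √(1-a))=2.274688276; dist=6371·c=14492.039 ≈ 14492.0 km; running total=14492.0 km
Leg 1 bearing: y=sinΔλ·cosφ2=0.76136553, x=cosφ1·sinφ2-sinφ1·cosφ2·cosΔλ=-0.03831760; θ=atan2(y, x)=92.8811° ≈ 92.9°
Leg 2: φ1=-0.5903489, φ2=0.6942518, Δφ=1.2846007, Δλ=-4.4721793 rad; a=sin²(Δφ/2)+cosφ1·cosφ2·sin²(Δλ/2)=0.7540218996; c=2·atan2(√a, √(1-a))=2.103708455; dist=6371·c=13402.727 ≈ 13402.7 km; running total=27894.7 km
Leg 2 bearing: y=sinΔλ·cosφ2=0.74646658, x=cosφ1·sinφ2-sinφ1·cosφ2·cosΔλ=0.42974311; θ=atan2(y, x)=60.0708° ≈ 60.1°
Leg 3: φ1=0.6942518, φ2=-0.4111612, Δφ=-1.1054130, Δλ=1.0188482 rad; a=sin²(Δφ/2)+cosφ1·cosφ2·sin²(Δλ/2)=0.4431615395; c=2·atan2(√a, √(1-a))=1.456873140; dist=6371·c=9281.739 ≈ 9281.7 km; running total=37176.4 km
Leg 3 bearing: y=sinΔλ·cosφ2=0.78053797, x=cosφ1·sinφ2-sinφ1·cosφ2·cosΔλ=-0.61468531; θ=atan2(y, x)=128.2210° ≈ 128.2°
Leg 4: φ1=-0.4111612, φ2=-0.0030892, Δφ=0.4080719, Δλ=-0.5552294 rad; a=sin²(Δφ/2)+cosφ1·cosφ2·sin²(Δλ/2)=0.1099061819; c=2·atan2(√a, √(1-a))=0.675830610; dist=6371·c=4305.717 ≈ 4305.7 km; running total=41482.1 km
Leg 4 bearing: y=sinΔλ·cosφ2=-0.52713572, x=cosφ1·sinφ2-sinφ1·cosφ2·cosΔλ=0.33680140; θ=atan2(y, x)=-57.4244° <0 so +360° → 302.5756° ≈ 302.6°
Leg 5: φ1=-0.0030892, φ2=0.3324067, Δφ=0.3354959, Δλ=2.6406256 rad; a=sin²(Δφ/2)+cosφ1·cosφ2·sin²(Δλ/2)=0.9150544610; c=2·atan2(√a, √(1-a))=2.550099323; dist=6371·c=16246.683 ≈ 16246.7 km; running total=57728.8 km
Leg 5 bearing: y=sinΔλ·cosφ2=0.45398369, x=cosφ1·sinφ2-sinφ1·cosφ2·cosΔλ=0.32375606; θ=atan2(y, x)=54.5056° ≈ 54.5°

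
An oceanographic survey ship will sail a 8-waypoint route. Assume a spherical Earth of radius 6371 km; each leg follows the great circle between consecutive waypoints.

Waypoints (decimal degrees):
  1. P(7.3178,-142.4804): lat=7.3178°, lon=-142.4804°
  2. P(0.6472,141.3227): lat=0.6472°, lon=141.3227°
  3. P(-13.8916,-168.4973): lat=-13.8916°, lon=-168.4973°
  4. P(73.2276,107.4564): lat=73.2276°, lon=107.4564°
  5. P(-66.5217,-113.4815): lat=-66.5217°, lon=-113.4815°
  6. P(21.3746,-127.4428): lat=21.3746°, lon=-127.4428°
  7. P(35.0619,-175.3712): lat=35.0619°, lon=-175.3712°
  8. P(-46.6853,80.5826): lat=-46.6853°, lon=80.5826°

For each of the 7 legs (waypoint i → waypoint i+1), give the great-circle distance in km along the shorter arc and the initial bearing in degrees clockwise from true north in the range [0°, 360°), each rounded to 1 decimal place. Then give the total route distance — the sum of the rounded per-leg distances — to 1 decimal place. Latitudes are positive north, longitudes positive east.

Leg 1: dist=8476.1 km, bearing=268.9°
Leg 2: dist=5755.9 km, bearing=108.3°
Leg 3: dist=11295.7 km, bearing=343.0°
Leg 4: dist=18325.5 km, bearing=84.9°
Leg 5: dist=9843.5 km, bearing=347.0°
Leg 6: dist=4885.5 km, bearing=298.9°
Leg 7: dist=13750.3 km, bearing=233.1°
Total: 72332.5 km

Leg 1: φ1=0.1277197, φ2=0.0112958, Δφ=-0.1164239, Δλ=4.9532985 rad; a=sin²(Δφ/2)+cosφ1·cosφ2·sin²(Δλ/2)=0.3809668278; c=2·atan2(√a, √(1-a))=1.330421859; dist=6371·c=8476.118 ≈ 8476.1 km; running total=8476.1 km
Leg 1 bearing: y=sinΔλ·cosφ2=-0.97105942, x=cosφ1·sinφ2-sinφ1·cosφ2·cosΔλ=-0.01918389; θ=atan2(y, x)=-91.1318° <0 so +360° → 268.8682° ≈ 268.9°
Leg 2: φ1=0.0112958, φ2=-0.2424542, Δφ=-0.2537499, Δλ=-5.4073791 rad; a=sin²(Δφ/2)+cosφ1·cosφ2·sin²(Δλ/2)=0.1905518410; c=2·atan2(√a, √(1-a))=0.903459521; dist=6371·c=5755.941 ≈ 5755.9 km; running total=14232.0 km
Leg 2 bearing: y=sinΔλ·cosφ2=0.74559558, x=cosφ1·sinφ2-sinφ1·cosφ2·cosΔλ=-0.24709225; θ=atan2(y, x)=108.3353° ≈ 108.3°
Leg 3: φ1=-0.2424542, φ2=1.2780627, Δφ=1.5205169, Δλ=4.8163006 rad; a=sin²(Δφ/2)+cosφ1·cosφ2·sin²(Δλ/2)=0.6004078423; c=2·atan2(√a, √(1-a))=1.772986823; dist=6371·c=11295.699 ≈ 11295.7 km; running total=25527.7 km
Leg 3 bearing: y=sinΔλ·cosφ2=-0.28701407, x=cosφ1·sinφ2-sinφ1·cosφ2·cosΔλ=0.93664080; θ=atan2(y, x)=-17.0366° <0 so +360° → 342.9634° ≈ 343.0°
Leg 4: φ1=1.2780627, φ2=-1.1610227, Δφ=-2.4390854, Δλ=-3.8560938 rad; a=sin²(Δφ/2)+cosφ1·cosφ2·sin²(Δλ/2)=0.9825200092; c=2·atan2(√a, √(1-a))=2.876392343; dist=6371·c=18325.496 ≈ 18325.5 km; running total=43853.2 km
Leg 4 bearing: y=sinΔλ·cosφ2=0.26104900, x=cosφ1·sinφ2-sinφ1·cosφ2·cosΔλ=0.02347727; θ=atan2(y, x)=84.8610° ≈ 84.9°
Leg 5: φ1=-1.1610227, φ2=0.3730571, Δφ=1.5340798, Δλ=-0.2436707 rad; a=sin²(Δφ/2)+cosφ1·cosφ2·sin²(Δλ/2)=0.4871257311; c=2·atan2(√a, √(1-a))=1.545044943; dist=6371·c=9843.481 ≈ 9843.5 km; running total=53696.7 km
Leg 5 bearing: y=sinΔλ·cosφ2=-0.22467155, x=cosφ1·sinφ2-sinφ1·cosφ2·cosΔλ=0.97409430; θ=atan2(y, x)=-12.9879° <0 so +360° → 347.0121° ≈ 347.0°
Leg 6: φ1=0.3730571, φ2=0.6119456, Δφ=0.2388885, Δλ=-0.8365084 rad; a=sin²(Δφ/2)+cosφ1·cosφ2·sin²(Δλ/2)=0.1399449594; c=2·atan2(√a, √(1-a))=0.766835370; dist=6371·c=4885.508 ≈ 4885.5 km; running total=58582.2 km
Leg 6 bearing: y=sinΔλ·cosφ2=-0.60760283, x=cosφ1·sinφ2-sinφ1·cosφ2·cosΔλ=0.33505265; θ=atan2(y, x)=-61.1262° <0 so +360° → 298.8738° ≈ 298.9°
Leg 7: φ1=0.6119456, φ2=-0.8148122, Δφ=-1.4267578, Δλ=4.4672365 rad; a=sin²(Δφ/2)+cosφ1·cosφ2·sin²(Δλ/2)=0.7771292863; c=2·atan2(√a, √(1-a))=2.158268259; dist=6371·c=13750.327 ≈ 13750.3 km; running total=72332.5 km
Leg 7 bearing: y=sinΔλ·cosφ2=-0.66549373, x=cosφ1·sinφ2-sinφ1·cosφ2·cosΔλ=-0.49991552; θ=atan2(y, x)=-126.9137° <0 so +360° → 233.0863° ≈ 233.1°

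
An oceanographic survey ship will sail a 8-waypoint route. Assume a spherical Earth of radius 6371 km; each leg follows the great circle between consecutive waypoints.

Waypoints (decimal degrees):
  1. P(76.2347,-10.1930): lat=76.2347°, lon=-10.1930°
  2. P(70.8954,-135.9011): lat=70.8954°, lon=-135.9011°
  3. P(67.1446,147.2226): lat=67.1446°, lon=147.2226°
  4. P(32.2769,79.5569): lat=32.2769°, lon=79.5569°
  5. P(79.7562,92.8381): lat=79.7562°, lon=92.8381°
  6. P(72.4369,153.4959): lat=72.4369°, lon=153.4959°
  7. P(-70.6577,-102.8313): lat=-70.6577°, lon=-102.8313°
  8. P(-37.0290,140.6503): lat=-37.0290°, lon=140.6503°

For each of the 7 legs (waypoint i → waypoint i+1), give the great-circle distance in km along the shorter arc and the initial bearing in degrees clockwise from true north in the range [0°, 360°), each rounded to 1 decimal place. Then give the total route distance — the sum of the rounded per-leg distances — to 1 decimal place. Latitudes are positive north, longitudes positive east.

Leg 1: dist=3254.6 km, bearing=327.1°
Leg 2: dist=2879.4 km, bearing=300.0°
Leg 3: dist=5772.3 km, bearing=263.5°
Leg 4: dist=5314.1 km, bearing=3.2°
Leg 5: dist=1703.0 km, bearing=84.8°
Leg 6: dist=17501.9 km, bearing=123.1°
Leg 7: dist=7032.6 km, bearing=233.1°
Total: 43457.9 km

Leg 1: φ1=1.3305465, φ2=1.2373582, Δφ=-0.0931884, Δλ=-2.1940202 rad; a=sin²(Δφ/2)+cosφ1·cosφ2·sin²(Δλ/2)=0.0638354300; c=2·atan2(√a, √(1-a))=0.510850208; dist=6371·c=3254.627 ≈ 3254.6 km; running total=3254.6 km
Leg 1 bearing: y=sinΔλ·cosφ2=-0.26576287, x=cosφ1·sinφ2-sinφ1·cosφ2·cosΔλ=0.41038027; θ=atan2(y, x)=-32.9272° <0 so +360° → 327.0728° ≈ 327.1°
Leg 2: φ1=1.2373582, φ2=1.1718943, Δφ=-0.0654638, Δλ=4.9414408 rad; a=sin²(Δφ/2)+cosφ1·cosφ2·sin²(Δλ/2)=0.0502006350; c=2·atan2(√a, √(1-a))=0.451946515; dist=6371·c=2879.351 ≈ 2879.4 km; running total=6134.0 km
Leg 2 bearing: y=sinΔλ·cosφ2=-0.37826241, x=cosφ1·sinφ2-sinφ1·cosφ2·cosΔλ=0.21826515; θ=atan2(y, x)=-60.0142° <0 so +360° → 299.9858° ≈ 300.0°
Leg 3: φ1=1.1718943, φ2=0.5633382, Δφ=-0.6085562, Δλ=-1.1809893 rad; a=sin²(Δφ/2)+cosφ1·cosφ2·sin²(Δλ/2)=0.1915618298; c=2·atan2(√a, √(1-a))=0.906028595; dist=6371·c=5772.308 ≈ 5772.3 km; running total=11906.3 km
Leg 3 bearing: y=sinΔλ·cosφ2=-0.78205152, x=cosφ1·sinφ2-sinφ1·cosφ2·cosΔλ=-0.08865098; θ=atan2(y, x)=-96.4673° <0 so +360° → 263.5327° ≈ 263.5°
Leg 4: φ1=0.5633382, φ2=1.3920083, Δφ=0.8286701, Δλ=0.2318007 rad; a=sin²(Δφ/2)+cosφ1·cosφ2·sin²(Δλ/2)=0.1640824390; c=2·atan2(√a, √(1-a))=0.834112766; dist=6371·c=5314.132 ≈ 5314.1 km; running total=17220.4 km
Leg 4 bearing: y=sinΔλ·cosφ2=0.04085458, x=cosφ1·sinφ2-sinφ1·cosφ2·cosΔλ=0.73957317; θ=atan2(y, x)=3.1618° ≈ 3.2°
Leg 5: φ1=1.3920083, φ2=1.2642624, Δφ=-0.1277459, Δλ=1.0586783 rad; a=sin²(Δφ/2)+cosφ1·cosφ2·sin²(Δλ/2)=0.0177577116; c=2·atan2(√a, √(1-a))=0.267311285; dist=6371·c=1703.040 ≈ 1703.0 km; running total=18923.4 km
Leg 5 bearing: y=sinΔλ·cosφ2=0.26304325, x=cosφ1·sinφ2-sinφ1·cosφ2·cosΔλ=0.02403640; θ=atan2(y, x)=84.7789° ≈ 84.8°
Leg 6: φ1=1.2642624, φ2=-1.2332095, Δφ=-2.4974719, Δλ=-4.4737536 rad; a=sin²(Δφ/2)+cosφ1·cosφ2·sin²(Δλ/2)=0.9615988255; c=2·atan2(√a, √(1-a))=2.747115545; dist=6371·c=17501.873 ≈ 17501.9 km; running total=36425.3 km
Leg 6 bearing: y=sinΔλ·cosφ2=0.32182504, x=cosφ1·sinφ2-sinφ1·cosφ2·cosΔλ=-0.21008270; θ=atan2(y, x)=123.1359° ≈ 123.1°
Leg 7: φ1=-1.2332095, φ2=-0.6462780, Δφ=0.5869315, Δλ=4.2495556 rad; a=sin²(Δφ/2)+cosφ1·cosφ2·sin²(Δλ/2)=0.2749149543; c=2·atan2(√a, √(1-a))=1.103840513; dist=6371·c=7032.568 ≈ 7032.6 km; running total=43457.9 km
Leg 7 bearing: y=sinΔλ·cosφ2=-0.71433924, x=cosφ1·sinφ2-sinφ1·cosφ2·cosΔλ=-0.53578573; θ=atan2(y, x)=-126.8715° <0 so +360° → 233.1285° ≈ 233.1°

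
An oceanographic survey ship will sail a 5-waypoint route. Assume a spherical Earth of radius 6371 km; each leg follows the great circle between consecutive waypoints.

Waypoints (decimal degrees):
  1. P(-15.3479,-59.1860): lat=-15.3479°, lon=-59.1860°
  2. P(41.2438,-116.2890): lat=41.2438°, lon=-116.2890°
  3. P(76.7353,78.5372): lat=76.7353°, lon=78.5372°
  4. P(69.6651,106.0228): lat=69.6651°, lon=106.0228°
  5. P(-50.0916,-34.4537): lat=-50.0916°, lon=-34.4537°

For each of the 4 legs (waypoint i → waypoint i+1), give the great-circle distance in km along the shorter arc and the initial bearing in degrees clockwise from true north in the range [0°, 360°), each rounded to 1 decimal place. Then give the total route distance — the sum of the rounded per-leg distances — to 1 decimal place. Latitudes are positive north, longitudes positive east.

Leg 1: φ1=-0.2678714, φ2=0.7198401, Δφ=0.9877115, Δλ=-0.9966354 rad; a=sin²(Δφ/2)+cosφ1·cosφ2·sin²(Δλ/2)=0.3903361443; c=2·atan2(√a, √(1-a))=1.349670976; dist=6371·c=8598.754 ≈ 8598.8 km; running total=8598.8 km
Leg 1 bearing: y=sinΔλ·cosφ2=-0.63134092, x=cosφ1·sinφ2-sinφ1·cosφ2·cosΔλ=0.74384407; θ=atan2(y, x)=-40.3231° <0 so +360° → 319.6769° ≈ 319.7°
Leg 2: φ1=0.7198401, φ2=1.3392836, Δφ=0.6194435, Δλ=3.4003587 rad; a=sin²(Δφ/2)+cosφ1·cosφ2·sin²(Δλ/2)=0.2625532715; c=2·atan2(√a, √(1-a))=1.075953365; dist=6371·c=6854.899 ≈ 6854.9 km; running total=15453.7 km
Leg 2 bearing: y=sinΔλ·cosφ2=-0.05871349, x=cosφ1·sinφ2-sinφ1·cosφ2·cosΔλ=0.87808253; θ=atan2(y, x)=-3.8254° <0 so +360° → 356.1746° ≈ 356.2°
Leg 3: φ1=1.3392836, φ2=1.2158854, Δφ=-0.1233983, Δλ=0.4797142 rad; a=sin²(Δφ/2)+cosφ1·cosφ2·sin²(Δλ/2)=0.0083019530; c=2·atan2(√a, √(1-a))=0.182483198; dist=6371·c=1162.600 ≈ 1162.6 km; running total=16616.3 km
Leg 3 bearing: y=sinΔλ·cosφ2=0.16038334, x=cosφ1·sinφ2-sinφ1·cosφ2·cosΔλ=-0.08490763; θ=atan2(y, x)=117.8969° ≈ 117.9°
Leg 4: φ1=1.2158854, φ2=-0.8742633, Δφ=-2.0901487, Δλ=-2.4517774 rad; a=sin²(Δφ/2)+cosφ1·cosφ2·sin²(Δλ/2)=0.9456193275; c=2·atan2(√a, √(1-a))=2.670865324; dist=6371·c=17016.083 ≈ 17016.1 km; running total=33632.4 km
Leg 4 bearing: y=sinΔλ·cosφ2=-0.40828669, x=cosφ1·sinφ2-sinφ1·cosφ2·cosΔλ=0.19747314; θ=atan2(y, x)=-64.1887° <0 so +360° → 295.8113° ≈ 295.8°

Leg 1: dist=8598.8 km, bearing=319.7°
Leg 2: dist=6854.9 km, bearing=356.2°
Leg 3: dist=1162.6 km, bearing=117.9°
Leg 4: dist=17016.1 km, bearing=295.8°
Total: 33632.4 km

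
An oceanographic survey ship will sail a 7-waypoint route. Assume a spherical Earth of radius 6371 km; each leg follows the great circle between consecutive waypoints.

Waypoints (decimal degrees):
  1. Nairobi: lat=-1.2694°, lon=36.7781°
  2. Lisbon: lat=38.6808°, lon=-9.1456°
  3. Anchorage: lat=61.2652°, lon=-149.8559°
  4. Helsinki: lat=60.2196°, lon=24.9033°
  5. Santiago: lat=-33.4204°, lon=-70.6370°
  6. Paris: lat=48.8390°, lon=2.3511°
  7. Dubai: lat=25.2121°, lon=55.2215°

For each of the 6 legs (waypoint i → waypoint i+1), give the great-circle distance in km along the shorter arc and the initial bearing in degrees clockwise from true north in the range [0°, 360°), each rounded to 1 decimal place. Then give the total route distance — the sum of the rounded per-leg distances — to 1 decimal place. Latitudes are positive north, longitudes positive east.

Leg 1: φ1=-0.0221552, φ2=0.6751073, Δφ=0.6972625, Δλ=-0.8015198 rad; a=sin²(Δφ/2)+cosφ1·cosφ2·sin²(Δλ/2)=0.2354766854; c=2·atan2(√a, √(1-a))=1.013319628; dist=6371·c=6455.859 ≈ 6455.9 km; running total=6455.9 km
Leg 1 bearing: y=sinΔλ·cosφ2=-0.56082270, x=cosφ1·sinφ2-sinφ1·cosφ2·cosΔλ=0.63685757; θ=atan2(y, x)=-41.3674° <0 so +360° → 318.6326° ≈ 318.6°
Leg 2: φ1=0.6751073, φ2=1.0692795, Δφ=0.3941721, Δλ=-2.4558580 rad; a=sin²(Δφ/2)+cosφ1·cosφ2·sin²(Δλ/2)=0.3712227983; c=2·atan2(√a, √(1-a))=1.310305963; dist=6371·c=8347.959 ≈ 8348.0 km; running total=14803.9 km
Leg 2 bearing: y=sinΔλ·cosφ2=-0.30443488, x=cosφ1·sinφ2-sinφ1·cosφ2·cosΔλ=0.91705242; θ=atan2(y, x)=-18.3647° <0 so +360° → 341.6353° ≈ 341.6°
Leg 3: φ1=1.0692795, φ2=1.0510303, Δφ=-0.0182492, Δλ=3.0501234 rad; a=sin²(Δφ/2)+cosφ1·cosφ2·sin²(Δλ/2)=0.2383647270; c=2·atan2(√a, √(1-a))=1.020111960; dist=6371·c=6499.133 ≈ 6499.1 km; running total=21303.0 km
Leg 3 bearing: y=sinΔλ·cosφ2=0.04536734, x=cosφ1·sinφ2-sinφ1·cosφ2·cosΔλ=0.85095813; θ=atan2(y, x)=3.0517° ≈ 3.1°
Leg 4: φ1=1.0510303, φ2=-0.5832960, Δφ=-1.6343263, Δλ=-1.6674928 rad; a=sin²(Δφ/2)+cosφ1·cosφ2·sin²(Δλ/2)=0.7590315030; c=2·atan2(√a, √(1-a))=2.115381137; dist=6371·c=13477.093 ≈ 13477.1 km; running total=34780.1 km
Leg 4 bearing: y=sinΔλ·cosφ2=-0.83075277, x=cosφ1·sinφ2-sinφ1·cosφ2·cosΔλ=-0.20361866; θ=atan2(y, x)=-103.7718° <0 so +360° → 256.2282° ≈ 256.2°
Leg 5: φ1=-0.5832960, φ2=0.8524014, Δφ=1.4356974, Δλ=1.2738827 rad; a=sin²(Δφ/2)+cosφ1·cosφ2·sin²(Δλ/2)=0.6269686250; c=2·atan2(√a, √(1-a))=1.827545104; dist=6371·c=11643.290 ≈ 11643.3 km; running total=46423.4 km
Leg 5 bearing: y=sinΔλ·cosφ2=0.62937796, x=cosφ1·sinφ2-sinφ1·cosφ2·cosΔλ=0.73443805; θ=atan2(y, x)=40.5950° ≈ 40.6°
Leg 6: φ1=0.8524014, φ2=0.4400342, Δφ=-0.4123672, Δλ=0.9227626 rad; a=sin²(Δφ/2)+cosφ1·cosφ2·sin²(Δλ/2)=0.1599303264; c=2·atan2(√a, √(1-a))=0.822843625; dist=6371·c=5242.337 ≈ 5242.3 km; running total=51665.7 km
Leg 6 bearing: y=sinΔλ·cosφ2=0.72132174, x=cosφ1·sinφ2-sinφ1·cosφ2·cosΔλ=-0.13078765; θ=atan2(y, x)=100.2770° ≈ 100.3°

Leg 1: dist=6455.9 km, bearing=318.6°
Leg 2: dist=8348.0 km, bearing=341.6°
Leg 3: dist=6499.1 km, bearing=3.1°
Leg 4: dist=13477.1 km, bearing=256.2°
Leg 5: dist=11643.3 km, bearing=40.6°
Leg 6: dist=5242.3 km, bearing=100.3°
Total: 51665.7 km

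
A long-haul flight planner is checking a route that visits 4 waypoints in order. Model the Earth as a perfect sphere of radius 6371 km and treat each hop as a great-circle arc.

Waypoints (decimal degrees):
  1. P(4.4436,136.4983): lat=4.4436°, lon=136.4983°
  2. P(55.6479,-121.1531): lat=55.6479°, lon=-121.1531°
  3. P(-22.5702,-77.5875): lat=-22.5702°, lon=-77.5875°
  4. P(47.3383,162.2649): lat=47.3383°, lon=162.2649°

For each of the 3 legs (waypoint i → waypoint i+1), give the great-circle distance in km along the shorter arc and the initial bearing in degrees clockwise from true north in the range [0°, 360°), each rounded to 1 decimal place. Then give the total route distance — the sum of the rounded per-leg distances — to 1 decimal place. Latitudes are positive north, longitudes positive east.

Leg 1: φ1=0.0775555, φ2=0.9712391, Δφ=0.8936836, Δλ=-4.4968653 rad; a=sin²(Δφ/2)+cosφ1·cosφ2·sin²(Δλ/2)=0.5281742614; c=2·atan2(√a, √(1-a))=1.627174711; dist=6371·c=10366.730 ≈ 10366.7 km; running total=10366.7 km
Leg 1 bearing: y=sinΔλ·cosφ2=0.55122218, x=cosφ1·sinφ2-sinφ1·cosφ2·cosΔλ=0.83245357; θ=atan2(y, x)=33.5112° ≈ 33.5°
Leg 2: φ1=0.9712391, φ2=-0.3939243, Δφ=-1.3651634, Δλ=0.7603632 rad; a=sin²(Δφ/2)+cosφ1·cosφ2·sin²(Δλ/2)=0.4696601251; c=2·atan2(√a, √(1-a))=1.510079278; dist=6371·c=9620.715 ≈ 9620.7 km; running total=19987.4 km
Leg 2 bearing: y=sinΔλ·cosφ2=0.63639996, x=cosφ1·sinφ2-sinφ1·cosφ2·cosΔλ=-0.76896883; θ=atan2(y, x)=140.3888° ≈ 140.4°
Leg 3: φ1=-0.3939243, φ2=0.8262092, Δφ=1.2201335, Δλ=4.1862141 rad; a=sin²(Δφ/2)+cosφ1·cosφ2·sin²(Δλ/2)=0.7982615436; c=2·atan2(√a, √(1-a))=2.209958341; dist=6371·c=14079.645 ≈ 14079.6 km; running total=34067.0 km
Leg 3 bearing: y=sinΔλ·cosφ2=-0.58600311, x=cosφ1·sinφ2-sinφ1·cosφ2·cosΔλ=0.54841642; θ=atan2(y, x)=-46.8977° <0 so +360° → 313.1023° ≈ 313.1°

Leg 1: dist=10366.7 km, bearing=33.5°
Leg 2: dist=9620.7 km, bearing=140.4°
Leg 3: dist=14079.6 km, bearing=313.1°
Total: 34067.0 km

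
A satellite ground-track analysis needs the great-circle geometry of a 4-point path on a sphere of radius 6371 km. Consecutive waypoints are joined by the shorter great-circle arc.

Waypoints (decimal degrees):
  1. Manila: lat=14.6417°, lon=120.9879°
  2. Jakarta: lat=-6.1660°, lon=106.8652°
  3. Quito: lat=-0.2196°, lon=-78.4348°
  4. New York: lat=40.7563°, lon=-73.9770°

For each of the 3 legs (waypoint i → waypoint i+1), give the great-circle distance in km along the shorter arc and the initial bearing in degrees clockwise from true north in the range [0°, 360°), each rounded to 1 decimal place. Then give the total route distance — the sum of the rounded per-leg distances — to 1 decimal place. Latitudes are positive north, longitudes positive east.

Leg 1: dist=2789.0 km, bearing=214.9°
Leg 2: dist=19093.0 km, bearing=140.2°
Leg 3: dist=4578.5 km, bearing=5.1°
Total: 26460.5 km

Leg 1: φ1=0.2555459, φ2=-0.1076170, Δφ=-0.3631629, Δλ=-0.2464876 rad; a=sin²(Δφ/2)+cosφ1·cosφ2·sin²(Δλ/2)=0.0471479648; c=2·atan2(√a, √(1-a))=0.437758647; dist=6371·c=2788.960 ≈ 2789.0 km; running total=2789.0 km
Leg 1 bearing: y=sinΔλ·cosφ2=-0.24258768, x=cosφ1·sinφ2-sinφ1·cosφ2·cosΔλ=-0.34763681; θ=atan2(y, x)=-145.0919° <0 so +360° → 214.9081° ≈ 214.9°
Leg 2: φ1=-0.1076170, φ2=-0.0038327, Δφ=0.1037843, Δλ=-3.2340951 rad; a=sin²(Δφ/2)+cosφ1·cosφ2·sin²(Δλ/2)=0.9947726828; c=2·atan2(√a, √(1-a))=2.996866001; dist=6371·c=19093.033 ≈ 19093.0 km; running total=21882.0 km
Leg 2 bearing: y=sinΔλ·cosφ2=0.09236991, x=cosφ1·sinφ2-sinφ1·cosφ2·cosΔλ=-0.11075996; θ=atan2(y, x)=140.1731° ≈ 140.2°
Leg 3: φ1=-0.0038327, φ2=0.7113316, Δφ=0.7151644, Δλ=0.0778033 rad; a=sin²(Δφ/2)+cosφ1·cosφ2·sin²(Δλ/2)=0.1236530227; c=2·atan2(√a, √(1-a))=0.718651911; dist=6371·c=4578.531 ≈ 4578.5 km; running total=26460.5 km
Leg 3 bearing: y=sinΔλ·cosφ2=0.05887602, x=cosφ1·sinφ2-sinφ1·cosφ2·cosΔλ=0.65573274; θ=atan2(y, x)=5.1306° ≈ 5.1°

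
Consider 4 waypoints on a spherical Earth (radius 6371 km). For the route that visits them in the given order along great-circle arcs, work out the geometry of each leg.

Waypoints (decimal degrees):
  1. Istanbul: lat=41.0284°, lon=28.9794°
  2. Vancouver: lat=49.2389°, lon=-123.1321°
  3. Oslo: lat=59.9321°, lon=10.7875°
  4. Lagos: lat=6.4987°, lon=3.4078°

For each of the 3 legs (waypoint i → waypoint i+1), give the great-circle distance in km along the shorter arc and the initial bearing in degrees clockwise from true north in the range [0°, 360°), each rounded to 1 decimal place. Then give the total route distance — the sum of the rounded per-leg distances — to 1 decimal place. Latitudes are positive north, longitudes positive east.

Leg 1: φ1=0.7160807, φ2=0.8593809, Δφ=0.1433003, Δλ=-2.6548465 rad; a=sin²(Δφ/2)+cosφ1·cosφ2·sin²(Δλ/2)=0.4690653226; c=2·atan2(√a, √(1-a))=1.508887433; dist=6371·c=9613.122 ≈ 9613.1 km; running total=9613.1 km
Leg 1 bearing: y=sinΔλ·cosφ2=-0.30539860, x=cosφ1·sinφ2-sinφ1·cosφ2·cosΔλ=0.95021254; θ=atan2(y, x)=-17.8174° <0 so +360° → 342.1826° ≈ 342.2°
Leg 2: φ1=0.8593809, φ2=1.0460125, Δφ=0.1866315, Δλ=2.3373380 rad; a=sin²(Δφ/2)+cosφ1·cosφ2·sin²(Δλ/2)=0.2856983300; c=2·atan2(√a, √(1-a))=1.127849963; dist=6371·c=7185.532 ≈ 7185.5 km; running total=16798.6 km
Leg 2 bearing: y=sinΔλ·cosφ2=0.36089594, x=cosφ1·sinφ2-sinφ1·cosφ2·cosΔλ=0.82828334; θ=atan2(y, x)=23.5435° ≈ 23.5°
Leg 3: φ1=1.0460125, φ2=0.1134237, Δφ=-0.9325888, Δλ=-0.1288001 rad; a=sin²(Δφ/2)+cosφ1·cosφ2·sin²(Δλ/2)=0.2041833428; c=2·atan2(√a, √(1-a))=0.937713065; dist=6371·c=5974.170 ≈ 5974.2 km; running total=22772.8 km
Leg 3 bearing: y=sinΔλ·cosφ2=-0.12761891, x=cosφ1·sinφ2-sinφ1·cosφ2·cosΔλ=-0.79604236; θ=atan2(y, x)=-170.8920° <0 so +360° → 189.1080° ≈ 189.1°

Leg 1: dist=9613.1 km, bearing=342.2°
Leg 2: dist=7185.5 km, bearing=23.5°
Leg 3: dist=5974.2 km, bearing=189.1°
Total: 22772.8 km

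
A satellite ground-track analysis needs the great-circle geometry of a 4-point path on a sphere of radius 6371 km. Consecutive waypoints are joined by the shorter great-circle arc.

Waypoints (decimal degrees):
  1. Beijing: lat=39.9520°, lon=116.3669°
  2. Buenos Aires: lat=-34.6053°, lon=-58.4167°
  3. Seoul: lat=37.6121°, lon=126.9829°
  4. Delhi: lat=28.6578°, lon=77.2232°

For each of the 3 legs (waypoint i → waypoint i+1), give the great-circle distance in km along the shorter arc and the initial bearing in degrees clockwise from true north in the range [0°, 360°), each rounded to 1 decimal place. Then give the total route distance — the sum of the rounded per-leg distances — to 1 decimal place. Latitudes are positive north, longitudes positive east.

Leg 1: φ1=0.6972939, φ2=-0.6039764, Δφ=-1.3012704, Δλ=-3.0505493 rad; a=sin²(Δφ/2)+cosφ1·cosφ2·sin²(Δλ/2)=0.9965179488; c=2·atan2(√a, √(1-a))=3.023506239; dist=6371·c=19262.758 ≈ 19262.8 km; running total=19262.8 km
Leg 1 bearing: y=sinΔλ·cosφ2=-0.07483283, x=cosφ1·sinφ2-sinφ1·cosφ2·cosΔλ=0.09099315; θ=atan2(y, x)=-39.4339° <0 so +360° → 320.5661° ≈ 320.6°
Leg 2: φ1=-0.6039764, φ2=0.6564550, Δφ=1.2604314, Δλ=3.2358335 rad; a=sin²(Δφ/2)+cosφ1·cosφ2·sin²(Δλ/2)=0.9978650401; c=2·atan2(√a, √(1-a))=3.049148488; dist=6371·c=19426.125 ≈ 19426.1 km; running total=38688.9 km
Leg 2 bearing: y=sinΔλ·cosφ2=-0.07454341, x=cosφ1·sinφ2-sinφ1·cosφ2·cosΔλ=0.05445078; θ=atan2(y, x)=-53.8535° <0 so +360° → 306.1465° ≈ 306.1°
Leg 3: φ1=0.6564550, φ2=0.5001730, Δφ=-0.1562820, Δλ=-0.8684706 rad; a=sin²(Δφ/2)+cosφ1·cosφ2·sin²(Δλ/2)=0.1291317997; c=2·atan2(√a, √(1-a))=0.735140691; dist=6371·c=4683.581 ≈ 4683.6 km; running total=43372.5 km
Leg 3 bearing: y=sinΔλ·cosφ2=-0.66983218, x=cosφ1·sinφ2-sinφ1·cosφ2·cosΔλ=0.03394052; θ=atan2(y, x)=-87.0993° <0 so +360° → 272.9007° ≈ 272.9°

Leg 1: dist=19262.8 km, bearing=320.6°
Leg 2: dist=19426.1 km, bearing=306.1°
Leg 3: dist=4683.6 km, bearing=272.9°
Total: 43372.5 km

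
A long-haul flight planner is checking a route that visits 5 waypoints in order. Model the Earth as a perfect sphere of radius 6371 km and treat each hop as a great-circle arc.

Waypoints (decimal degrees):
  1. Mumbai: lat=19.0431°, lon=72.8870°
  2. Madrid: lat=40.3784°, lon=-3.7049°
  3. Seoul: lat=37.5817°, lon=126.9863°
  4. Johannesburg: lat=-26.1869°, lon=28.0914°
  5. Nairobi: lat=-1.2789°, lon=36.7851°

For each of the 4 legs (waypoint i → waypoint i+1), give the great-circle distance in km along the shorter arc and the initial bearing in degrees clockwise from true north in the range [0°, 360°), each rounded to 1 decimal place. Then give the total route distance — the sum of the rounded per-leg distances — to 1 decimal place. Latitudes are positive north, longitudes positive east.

Leg 1: dist=7535.5 km, bearing=306.8°
Leg 2: dist=9997.9 km, bearing=36.9°
Leg 3: dist=12484.8 km, bearing=253.4°
Leg 4: dist=2921.7 km, bearing=20.0°
Total: 32939.9 km

Leg 1: φ1=0.3323648, φ2=0.7047360, Δφ=0.3723712, Δλ=-1.3367808 rad; a=sin²(Δφ/2)+cosφ1·cosφ2·sin²(Δλ/2)=0.3108232701; c=2·atan2(√a, √(1-a))=1.182779450; dist=6371·c=7535.488 ≈ 7535.5 km; running total=7535.5 km
Leg 1 bearing: y=sinΔλ·cosφ2=-0.74101876, x=cosφ1·sinφ2-sinφ1·cosφ2·cosΔλ=0.55474305; θ=atan2(y, x)=-53.1807° <0 so +360° → 306.8193° ≈ 306.8°
Leg 2: φ1=0.7047360, φ2=0.6559244, Δφ=-0.0488116, Δλ=2.2809917 rad; a=sin²(Δφ/2)+cosφ1·cosφ2·sin²(Δλ/2)=0.4992470047; c=2·atan2(√a, √(1-a))=1.569290336; dist=6371·c=9997.949 ≈ 9997.9 km; running total=17533.4 km
Leg 2 bearing: y=sinΔλ·cosφ2=0.60088906, x=cosφ1·sinφ2-sinφ1·cosφ2·cosΔλ=0.79933101; θ=atan2(y, x)=36.9336° ≈ 36.9°
Leg 3: φ1=0.6559244, φ2=-0.4570476, Δφ=-1.1129720, Δλ=-1.7260416 rad; a=sin²(Δφ/2)+cosφ1·cosφ2·sin²(Δλ/2)=0.6895522579; c=2·atan2(√a, √(1-a))=1.959624710; dist=6371·c=12484.769 ≈ 12484.8 km; running total=30018.2 km
Leg 3 bearing: y=sinΔλ·cosφ2=-0.88656732, x=cosφ1·sinφ2-sinφ1·cosφ2·cosΔλ=-0.26510027; θ=atan2(y, x)=-106.6477° <0 so +360° → 253.3523° ≈ 253.4°
Leg 4: φ1=-0.4570476, φ2=-0.0223210, Δφ=0.4347266, Δλ=0.1517337 rad; a=sin²(Δφ/2)+cosφ1·cosφ2·sin²(Δλ/2)=0.0516612060; c=2·atan2(√a, √(1-a))=0.458589967; dist=6371·c=2921.677 ≈ 2921.7 km; running total=32939.9 km
Leg 4 bearing: y=sinΔλ·cosφ2=0.15111448, x=cosφ1·sinφ2-sinφ1·cosφ2·cosΔλ=0.41609340; θ=atan2(y, x)=19.9597° ≈ 20.0°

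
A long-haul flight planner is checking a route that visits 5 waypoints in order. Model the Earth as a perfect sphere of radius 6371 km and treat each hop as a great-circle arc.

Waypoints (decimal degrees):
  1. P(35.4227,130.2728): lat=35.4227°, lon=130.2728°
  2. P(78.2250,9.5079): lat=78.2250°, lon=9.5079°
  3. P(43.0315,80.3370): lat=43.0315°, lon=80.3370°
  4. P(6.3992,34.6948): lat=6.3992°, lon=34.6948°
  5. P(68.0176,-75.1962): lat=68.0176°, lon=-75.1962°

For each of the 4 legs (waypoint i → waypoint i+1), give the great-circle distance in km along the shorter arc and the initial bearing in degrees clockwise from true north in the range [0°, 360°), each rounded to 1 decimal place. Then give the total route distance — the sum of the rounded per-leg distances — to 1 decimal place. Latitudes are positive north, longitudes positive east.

Leg 1: dist=6800.8 km, bearing=348.5°
Leg 2: dist=4913.8 km, bearing=97.9°
Leg 3: dist=6034.9 km, bearing=241.1°
Leg 4: dist=10155.4 km, bearing=339.4°
Total: 27904.9 km

Leg 1: φ1=0.6182427, φ2=1.3652838, Δφ=0.7470411, Δλ=-2.1077451 rad; a=sin²(Δφ/2)+cosφ1·cosφ2·sin²(Δλ/2)=0.2588278322; c=2·atan2(√a, √(1-a))=1.067467342; dist=6371·c=6800.834 ≈ 6800.8 km; running total=6800.8 km
Leg 1 bearing: y=sinΔλ·cosφ2=-0.17535100, x=cosφ1·sinφ2-sinφ1·cosφ2·cosΔλ=0.85825169; θ=atan2(y, x)=-11.5473° <0 so +360° → 348.4527° ≈ 348.5°
Leg 2: φ1=1.3652838, φ2=0.7510414, Δφ=-0.6142425, Δλ=1.2362010 rad; a=sin²(Δφ/2)+cosφ1·cosφ2·sin²(Δλ/2)=0.1414871223; c=2·atan2(√a, √(1-a))=0.771270350; dist=6371·c=4913.763 ≈ 4913.8 km; running total=11714.6 km
Leg 2 bearing: y=sinΔλ·cosφ2=0.69044096, x=cosφ1·sinφ2-sinφ1·cosφ2·cosΔλ=-0.09573580; θ=atan2(y, x)=97.8942° ≈ 97.9°
Leg 3: φ1=0.7510414, φ2=0.1116871, Δφ=-0.6393542, Δλ=-0.7966067 rad; a=sin²(Δφ/2)+cosφ1·cosφ2·sin²(Δλ/2)=0.2080365046; c=2·atan2(√a, √(1-a))=0.947238654; dist=6371·c=6034.857 ≈ 6034.9 km; running total=17749.5 km
Leg 3 bearing: y=sinΔλ·cosφ2=-0.71053306, x=cosφ1·sinφ2-sinφ1·cosφ2·cosΔλ=-0.39264748; θ=atan2(y, x)=-118.9255° <0 so +360° → 241.0745° ≈ 241.1°
Leg 4: φ1=0.1116871, φ2=1.1871311, Δφ=1.0754440, Δλ=-1.9179598 rad; a=sin²(Δφ/2)+cosφ1·cosφ2·sin²(Δλ/2)=0.5116052700; c=2·atan2(√a, √(1-a))=1.594008951; dist=6371·c=10155.431 ≈ 10155.4 km; running total=27904.9 km
Leg 4 bearing: y=sinΔλ·cosφ2=-0.35199032, x=cosφ1·sinφ2-sinφ1·cosφ2·cosΔλ=0.93571581; θ=atan2(y, x)=-20.6149° <0 so +360° → 339.3851° ≈ 339.4°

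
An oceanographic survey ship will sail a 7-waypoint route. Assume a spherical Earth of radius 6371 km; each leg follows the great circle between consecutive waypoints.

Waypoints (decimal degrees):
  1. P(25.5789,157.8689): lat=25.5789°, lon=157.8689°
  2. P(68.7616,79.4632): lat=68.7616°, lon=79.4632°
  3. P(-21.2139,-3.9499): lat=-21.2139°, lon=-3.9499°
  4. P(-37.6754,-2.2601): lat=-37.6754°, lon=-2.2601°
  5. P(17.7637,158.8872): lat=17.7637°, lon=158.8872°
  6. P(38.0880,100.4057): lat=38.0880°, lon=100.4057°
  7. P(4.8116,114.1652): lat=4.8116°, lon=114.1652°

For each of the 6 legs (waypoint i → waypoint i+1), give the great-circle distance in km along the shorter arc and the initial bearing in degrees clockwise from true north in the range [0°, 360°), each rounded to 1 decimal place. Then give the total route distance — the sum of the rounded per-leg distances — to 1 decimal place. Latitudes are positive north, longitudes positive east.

Leg 1: φ1=0.4464360, φ2=1.2001163, Δφ=0.7536803, Δλ=-1.3684376 rad; a=sin²(Δφ/2)+cosφ1·cosφ2·sin²(Δλ/2)=0.2659505164; c=2·atan2(√a, √(1-a))=1.083658056; dist=6371·c=6903.985 ≈ 6904.0 km; running total=6904.0 km
Leg 1 bearing: y=sinΔλ·cosφ2=-0.35485773, x=cosφ1·sinφ2-sinφ1·cosφ2·cosΔλ=0.80929559; θ=atan2(y, x)=-23.6764° <0 so +360° → 336.3236° ≈ 336.3°
Leg 2: φ1=1.2001163, φ2=-0.3702524, Δφ=-1.5703687, Δλ=-1.4558332 rad; a=sin²(Δφ/2)+cosφ1·cosφ2·sin²(Δλ/2)=0.6492682460; c=2·atan2(√a, √(1-a))=1.873955177; dist=6371·c=11938.968 ≈ 11939.0 km; running total=18843.0 km
Leg 2 bearing: y=sinΔλ·cosφ2=-0.92608237, x=cosφ1·sinφ2-sinφ1·cosφ2·cosΔλ=-0.23075399; θ=atan2(y, x)=-103.9916° <0 so +360° → 256.0084° ≈ 256.0°
Leg 3: φ1=-0.3702524, φ2=-0.6575598, Δφ=-0.2873074, Δλ=0.0294926 rad; a=sin²(Δφ/2)+cosφ1·cosφ2·sin²(Δλ/2)=0.0206552549; c=2·atan2(√a, √(1-a))=0.288437556; dist=6371·c=1837.636 ≈ 1837.6 km; running total=20680.6 km
Leg 3 bearing: y=sinΔλ·cosφ2=0.02333958, x=cosφ1·sinφ2-sinφ1·cosφ2·cosΔλ=-0.28349555; θ=atan2(y, x)=175.2936° ≈ 175.3°
Leg 4: φ1=-0.6575598, φ2=0.3100351, Δφ=0.9675948, Δλ=2.8125510 rad; a=sin²(Δφ/2)+cosφ1·cosφ2·sin²(Δλ/2)=0.9498908710; c=2·atan2(√a, √(1-a))=2.690065382; dist=6371·c=17138.407 ≈ 17138.4 km; running total=37819.0 km
Leg 4 bearing: y=sinΔλ·cosφ2=0.30773007, x=cosφ1·sinφ2-sinφ1·cosφ2·cosΔλ=-0.30934612; θ=atan2(y, x)=135.1501° ≈ 135.2°
Leg 5: φ1=0.3100351, φ2=0.6647610, Δφ=0.3547260, Δλ=-1.0206947 rad; a=sin²(Δφ/2)+cosφ1·cosφ2·sin²(Δλ/2)=0.2099790196; c=2·atan2(√a, √(1-a))=0.952016125; dist=6371·c=6065.295 ≈ 6065.3 km; running total=43884.3 km
Leg 5 bearing: y=sinΔλ·cosφ2=-0.67094976, x=cosφ1·sinφ2-sinφ1·cosφ2·cosΔλ=0.46192829; θ=atan2(y, x)=-55.4538° <0 so +360° → 304.5462° ≈ 304.5°
Leg 6: φ1=0.6647610, φ2=0.0839783, Δφ=-0.5807827, Δλ=0.2401486 rad; a=sin²(Δφ/2)+cosφ1·cosφ2·sin²(Δλ/2)=0.0932368155; c=2·atan2(√a, √(1-a))=0.620605709; dist=6371·c=3953.879 ≈ 3953.9 km; running total=47838.2 km
Leg 6 bearing: y=sinΔλ·cosφ2=0.23700875, x=cosφ1·sinφ2-sinφ1·cosφ2·cosΔλ=-0.53103832; θ=atan2(y, x)=155.9482° ≈ 155.9°

Leg 1: dist=6904.0 km, bearing=336.3°
Leg 2: dist=11939.0 km, bearing=256.0°
Leg 3: dist=1837.6 km, bearing=175.3°
Leg 4: dist=17138.4 km, bearing=135.2°
Leg 5: dist=6065.3 km, bearing=304.5°
Leg 6: dist=3953.9 km, bearing=155.9°
Total: 47838.2 km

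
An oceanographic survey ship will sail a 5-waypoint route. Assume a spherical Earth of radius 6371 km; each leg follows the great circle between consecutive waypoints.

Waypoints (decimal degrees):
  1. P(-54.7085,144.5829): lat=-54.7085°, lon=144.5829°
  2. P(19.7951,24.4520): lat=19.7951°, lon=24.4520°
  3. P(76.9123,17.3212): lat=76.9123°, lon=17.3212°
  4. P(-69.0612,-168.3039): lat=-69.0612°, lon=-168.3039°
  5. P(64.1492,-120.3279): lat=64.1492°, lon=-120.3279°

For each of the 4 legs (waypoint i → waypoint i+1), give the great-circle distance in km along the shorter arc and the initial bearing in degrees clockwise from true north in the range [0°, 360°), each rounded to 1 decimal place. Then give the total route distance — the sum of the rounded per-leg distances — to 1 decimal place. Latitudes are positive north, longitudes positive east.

Leg 1: dist=13712.4 km, bearing=256.9°
Leg 2: dist=6363.6 km, bearing=358.1°
Leg 3: dist=19124.1 km, bearing=14.6°
Leg 4: dist=15279.0 km, bearing=28.6°
Total: 54479.1 km

Leg 1: φ1=-0.9548435, φ2=0.3454897, Δφ=1.3003331, Δλ=-2.0966797 rad; a=sin²(Δφ/2)+cosφ1·cosφ2·sin²(Δλ/2)=0.7746469511; c=2·atan2(√a, √(1-a))=2.152315340; dist=6371·c=13712.401 ≈ 13712.4 km; running total=13712.4 km
Leg 1 bearing: y=sinΔλ·cosφ2=-0.81377479, x=cosφ1·sinφ2-sinφ1·cosφ2·cosΔλ=-0.18985995; θ=atan2(y, x)=-103.1326° <0 so +360° → 256.8674° ≈ 256.9°
Leg 2: φ1=0.3454897, φ2=1.3423729, Δφ=0.9968832, Δλ=-0.1244559 rad; a=sin²(Δφ/2)+cosφ1·cosφ2·sin²(Δλ/2)=0.2293627914; c=2·atan2(√a, √(1-a))=0.998844319; dist=6371·c=6363.637 ≈ 6363.6 km; running total=20076.0 km
Leg 2 bearing: y=sinΔλ·cosφ2=-0.02810938, x=cosφ1·sinφ2-sinφ1·cosφ2·cosΔλ=0.84037603; θ=atan2(y, x)=-1.9157° <0 so +360° → 358.0843° ≈ 358.1°
Leg 3: φ1=1.3423729, φ2=-1.2053453, Δφ=-2.5477182, Δλ=-3.2397692 rad; a=sin²(Δφ/2)+cosφ1·cosφ2·sin²(Δλ/2)=0.9951183614; c=2·atan2(√a, √(1-a))=3.001741264; dist=6371·c=19124.094 ≈ 19124.1 km; running total=39200.1 km
Leg 3 bearing: y=sinΔλ·cosφ2=0.03502906, x=cosφ1·sinφ2-sinφ1·cosφ2·cosΔλ=0.13492293; θ=atan2(y, x)=14.5540° ≈ 14.6°
Leg 4: φ1=-1.2053453, φ2=1.1196148, Δφ=2.3249601, Δλ=0.8373392 rad; a=sin²(Δφ/2)+cosφ1·cosφ2·sin²(Δλ/2)=0.8680941518; c=2·atan2(√a, √(1-a))=2.398217163; dist=6371·c=15279.042 ≈ 15279.0 km; running total=54479.1 km
Leg 4 bearing: y=sinΔλ·cosφ2=0.32391058, x=cosφ1·sinφ2-sinφ1·cosφ2·cosΔλ=0.59422951; θ=atan2(y, x)=28.5945° ≈ 28.6°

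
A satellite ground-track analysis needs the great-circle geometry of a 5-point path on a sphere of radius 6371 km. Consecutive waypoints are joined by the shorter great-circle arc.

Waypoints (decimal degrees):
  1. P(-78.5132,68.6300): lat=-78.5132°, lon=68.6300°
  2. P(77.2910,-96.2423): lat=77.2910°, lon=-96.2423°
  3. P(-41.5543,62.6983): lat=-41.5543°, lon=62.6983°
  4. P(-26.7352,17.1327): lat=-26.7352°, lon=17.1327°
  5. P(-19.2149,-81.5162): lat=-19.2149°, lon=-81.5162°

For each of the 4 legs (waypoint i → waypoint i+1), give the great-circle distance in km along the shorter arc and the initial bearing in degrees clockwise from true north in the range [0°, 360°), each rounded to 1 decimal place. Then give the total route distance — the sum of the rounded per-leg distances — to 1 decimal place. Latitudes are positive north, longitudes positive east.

Leg 1: dist=19638.6 km, bearing=256.4°
Leg 2: dist=15922.9 km, bearing=26.7°
Leg 3: dist=4445.2 km, bearing=277.0°
Leg 4: dist=9872.2 km, bearing=249.0°
Total: 49878.9 km

Leg 1: φ1=-1.3703138, φ2=1.3489824, Δφ=2.7192963, Δλ=-2.8775645 rad; a=sin²(Δφ/2)+cosφ1·cosφ2·sin²(Δλ/2)=0.9991271435; c=2·atan2(√a, √(1-a))=3.082495766; dist=6371·c=19638.581 ≈ 19638.6 km; running total=19638.6 km
Leg 1 bearing: y=sinΔλ·cosφ2=-0.05741353, x=cosφ1·sinφ2-sinφ1·cosφ2·cosΔλ=-0.01385876; θ=atan2(y, x)=-103.5707° <0 so +360° → 256.4293° ≈ 256.4°
Leg 2: φ1=1.3489824, φ2=-0.7252594, Δφ=-2.0742418, Δλ=2.7740368 rad; a=sin²(Δφ/2)+cosφ1·cosφ2·sin²(Δλ/2)=0.9003567860; c=2·atan2(√a, √(1-a))=2.499281776; dist=6371·c=15922.924 ≈ 15922.9 km; running total=35561.5 km
Leg 2 bearing: y=sinΔλ·cosφ2=0.26890070, x=cosφ1·sinφ2-sinφ1·cosφ2·cosΔλ=0.53530383; θ=atan2(y, x)=26.6719° ≈ 26.7°
Leg 3: φ1=-0.7252594, φ2=-0.4666173, Δφ=0.2586421, Δλ=-0.7952697 rad; a=sin²(Δφ/2)+cosφ1·cosφ2·sin²(Δλ/2)=0.1168492474; c=2·atan2(√a, √(1-a))=0.697731688; dist=6371·c=4445.249 ≈ 4445.2 km; running total=40006.7 km
Leg 3 bearing: y=sinΔλ·cosφ2=-0.63771682, x=cosφ1·sinφ2-sinφ1·cosφ2·cosΔλ=0.07809772; θ=atan2(y, x)=-83.0181° <0 so +360° → 276.9819° ≈ 277.0°
Leg 4: φ1=-0.4666173, φ2=-0.3353633, Δφ=0.1312540, Δλ=-1.7217481 rad; a=sin²(Δφ/2)+cosφ1·cosφ2·sin²(Δλ/2)=0.4893820083; c=2·atan2(√a, √(1-a))=1.549558747; dist=6371·c=9872.239 ≈ 9872.2 km; running total=49878.9 km
Leg 4 bearing: y=sinΔλ·cosφ2=-0.93355272, x=cosφ1·sinφ2-sinφ1·cosφ2·cosΔλ=-0.35781051; θ=atan2(y, x)=-110.9707° <0 so +360° → 249.0293° ≈ 249.0°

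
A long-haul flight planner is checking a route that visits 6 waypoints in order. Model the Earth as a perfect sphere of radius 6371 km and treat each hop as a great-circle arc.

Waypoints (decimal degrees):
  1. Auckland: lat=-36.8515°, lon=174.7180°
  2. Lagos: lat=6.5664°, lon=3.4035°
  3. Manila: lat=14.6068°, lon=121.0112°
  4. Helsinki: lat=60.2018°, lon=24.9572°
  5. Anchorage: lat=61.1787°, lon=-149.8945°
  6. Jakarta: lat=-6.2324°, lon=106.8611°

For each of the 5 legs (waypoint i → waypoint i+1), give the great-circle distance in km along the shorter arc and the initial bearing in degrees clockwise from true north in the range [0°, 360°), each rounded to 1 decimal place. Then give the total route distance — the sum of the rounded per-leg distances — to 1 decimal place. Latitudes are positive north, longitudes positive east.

Leg 1: φ1=-0.6431800, φ2=0.1146053, Δφ=0.7577853, Δλ=-2.9900021 rad; a=sin²(Δφ/2)+cosφ1·cosφ2·sin²(Δλ/2)=0.9272052115; c=2·atan2(√a, √(1-a))=2.595211428; dist=6371·c=16534.092 ≈ 16534.1 km; running total=16534.1 km
Leg 1 bearing: y=sinΔλ·cosφ2=-0.15002002, x=cosφ1·sinφ2-sinφ1·cosφ2·cosΔλ=-0.49747042; θ=atan2(y, x)=-163.2185° <0 so +360° → 196.7815° ≈ 196.8°
Leg 2: φ1=0.1146053, φ2=0.2549368, Δφ=0.1403315, Δλ=2.0526416 rad; a=sin²(Δφ/2)+cosφ1·cosφ2·sin²(Δλ/2)=0.7083285163; c=2·atan2(√a, √(1-a))=2.000561160; dist=6371·c=12745.575 ≈ 12745.6 km; running total=29279.7 km
Leg 2 bearing: y=sinΔλ·cosφ2=0.85750055, x=cosφ1·sinφ2-sinφ1·cosφ2·cosΔλ=0.30181073; θ=atan2(y, x)=70.6097° ≈ 70.6°
Leg 3: φ1=0.2549368, φ2=1.0507196, Δφ=0.7957829, Δλ=-1.6764586 rad; a=sin²(Δφ/2)+cosφ1·cosφ2·sin²(Δλ/2)=0.4159381048; c=2·atan2(√a, √(1-a))=1.401870269; dist=6371·c=8931.315 ≈ 8931.3 km; running total=38211.0 km
Leg 3 bearing: y=sinΔλ·cosφ2=-0.49417520, x=cosφ1·sinφ2-sinφ1·cosφ2·cosΔλ=0.85295092; θ=atan2(y, x)=-30.0868° <0 so +360° → 329.9132° ≈ 329.9°
Leg 4: φ1=1.0507196, φ2=1.0677697, Δφ=0.0170501, Δλ=-3.0517379 rad; a=sin²(Δφ/2)+cosφ1·cosφ2·sin²(Δλ/2)=0.2391572123; c=2·atan2(√a, √(1-a))=1.021970831; dist=6371·c=6510.976 ≈ 6511.0 km; running total=44722.0 km
Leg 4 bearing: y=sinΔλ·cosφ2=-0.04325888, x=cosφ1·sinφ2-sinφ1·cosφ2·cosΔλ=0.85204039; θ=atan2(y, x)=-2.9065° <0 so +360° → 357.0935° ≈ 357.1°
Leg 5: φ1=1.0677697, φ2=-0.1087759, Δφ=-1.1765456, Δλ=4.4812306 rad; a=sin²(Δφ/2)+cosφ1·cosφ2·sin²(Δλ/2)=0.6024539443; c=2·atan2(√a, √(1-a))=1.777165925; dist=6371·c=11322.324 ≈ 11322.3 km; running total=56044.3 km
Leg 5 bearing: y=sinΔλ·cosφ2=-0.96764859, x=cosφ1·sinφ2-sinφ1·cosφ2·cosΔλ=0.14720381; θ=atan2(y, x)=-81.3502° <0 so +360° → 278.6498° ≈ 278.6°

Leg 1: dist=16534.1 km, bearing=196.8°
Leg 2: dist=12745.6 km, bearing=70.6°
Leg 3: dist=8931.3 km, bearing=329.9°
Leg 4: dist=6511.0 km, bearing=357.1°
Leg 5: dist=11322.3 km, bearing=278.6°
Total: 56044.3 km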